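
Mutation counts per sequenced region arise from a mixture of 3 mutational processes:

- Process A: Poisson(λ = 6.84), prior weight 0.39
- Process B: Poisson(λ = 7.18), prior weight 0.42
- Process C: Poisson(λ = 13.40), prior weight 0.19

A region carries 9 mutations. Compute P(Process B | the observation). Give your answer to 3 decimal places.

0.478

By Bayes' theorem, P(k | x) = P(Z=k) f_k(x) / Σ_j P(Z=j) f_j(x).
Evaluate each component's likelihood at the observed value:
  p_A = e^(−6.84)·6.84^9/9! = 0.0966424
  p_B = e^(−7.18)·7.18^9/9! = 0.106444
  p_C = e^(−13.40)·13.40^9/9! = 0.0581613
Multiply by the mixture weights:
  P(Z=A)·p_A = 0.39 × 0.0966424 = 0.0376905
  P(Z=B)·p_B = 0.42 × 0.106444 = 0.0447066
  P(Z=C)·p_C = 0.19 × 0.0581613 = 0.0110506
Sum: 0.0376905 + 0.0447066 + 0.0110506 = 0.0934478
P(Process B | 9 mutations) = 0.0447066 / 0.0934478 ≈ 0.478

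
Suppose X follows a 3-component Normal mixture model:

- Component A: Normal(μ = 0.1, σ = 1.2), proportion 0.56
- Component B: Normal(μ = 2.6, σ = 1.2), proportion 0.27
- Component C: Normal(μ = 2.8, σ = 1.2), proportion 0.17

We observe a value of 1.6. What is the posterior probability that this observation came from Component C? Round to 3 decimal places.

The responsibility of component k is π_k f_k(x) divided by Σ_j π_j f_j(x).
Normal densities:
  f_A = 0.152208
  f_B = 0.234927
  f_C = 0.201642
Unnormalised posteriors:
  π_A·f_A = 0.56 × 0.152208 = 0.0852362
  π_B·f_B = 0.27 × 0.234927 = 0.0634302
  π_C·f_C = 0.17 × 0.201642 = 0.0342792
Marginal: 0.0852362 + 0.0634302 + 0.0342792 = 0.182946
So the posterior for Component C is 0.0342792 / 0.182946 ≈ 0.187.

0.187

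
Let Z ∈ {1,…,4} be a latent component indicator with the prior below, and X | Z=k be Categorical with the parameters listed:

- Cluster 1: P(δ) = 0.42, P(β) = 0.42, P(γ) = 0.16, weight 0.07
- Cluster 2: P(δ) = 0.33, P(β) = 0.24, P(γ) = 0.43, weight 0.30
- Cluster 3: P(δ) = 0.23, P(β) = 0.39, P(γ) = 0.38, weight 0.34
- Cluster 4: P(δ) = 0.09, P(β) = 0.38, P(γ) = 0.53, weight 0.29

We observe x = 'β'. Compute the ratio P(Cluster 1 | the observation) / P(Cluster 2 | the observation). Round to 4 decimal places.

Only the two components matter; the odds are (π_i f_i(x)) / (π_j f_j(x)).
Component likelihoods at x = 'β':
  p_1 = 0.42
  p_2 = 0.24
  p_3 = 0.39
  p_4 = 0.38
0.0294 / 0.072 ≈ 0.4083

0.4083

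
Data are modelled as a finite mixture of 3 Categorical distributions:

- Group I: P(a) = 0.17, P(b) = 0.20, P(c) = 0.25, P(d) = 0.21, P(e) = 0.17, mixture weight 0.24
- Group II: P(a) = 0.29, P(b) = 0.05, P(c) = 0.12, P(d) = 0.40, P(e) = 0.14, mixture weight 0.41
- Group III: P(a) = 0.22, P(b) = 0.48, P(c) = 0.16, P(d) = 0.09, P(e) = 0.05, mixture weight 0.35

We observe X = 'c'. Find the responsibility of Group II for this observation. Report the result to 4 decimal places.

0.2978

The responsibility of component k is w_k f_k(x) divided by Σ_j w_j f_j(x).
Evaluate each component's likelihood at the observed value:
  f_I = P(c | comp) = 0.25
  f_II = P(c | comp) = 0.12
  f_III = P(c | comp) = 0.16
Prior × likelihood for each component:
  w_I·f_I = 0.24 × 0.25 = 0.06
  w_II·f_II = 0.41 × 0.12 = 0.0492
  w_III·f_III = 0.35 × 0.16 = 0.056
Marginal: 0.06 + 0.0492 + 0.056 = 0.1652
So the posterior for Group II is 0.0492 / 0.1652 ≈ 0.2978.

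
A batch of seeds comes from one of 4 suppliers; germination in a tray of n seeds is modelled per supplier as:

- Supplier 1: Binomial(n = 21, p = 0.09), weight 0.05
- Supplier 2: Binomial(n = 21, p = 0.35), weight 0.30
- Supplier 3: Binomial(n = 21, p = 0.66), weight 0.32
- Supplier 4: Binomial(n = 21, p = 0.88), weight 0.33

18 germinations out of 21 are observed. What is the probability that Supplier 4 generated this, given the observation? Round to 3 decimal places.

0.889

Posterior ∝ prior × likelihood, so P(k | x) ∝ π_k f_k(x); normalise over all components.
Binomial probabilities:
  L_1 = C(21,18)·0.09^18·0.91^3 = 1330·1.50095e-19·0.753571 = 1.50432e-16
  L_2 = C(21,18)·0.35^18·0.65^3 = 1330·6.2119e-09·0.274625 = 2.26891e-06
  L_3 = C(21,18)·0.66^18·0.34^3 = 1330·0.000564665·0.039304 = 0.0295175
  L_4 = C(21,18)·0.88^18·0.12^3 = 1330·0.100159·0.001728 = 0.230188
Unnormalised posteriors:
  π_1·L_1 = 0.05 × 1.50432e-16 = 7.52161e-18
  π_2·L_2 = 0.30 × 2.26891e-06 = 6.80672e-07
  π_3·L_3 = 0.32 × 0.0295175 = 0.00944559
  π_4·L_4 = 0.33 × 0.230188 = 0.0759622
Evidence: 7.52161e-18 + 6.80672e-07 + 0.00944559 + 0.0759622 = 0.0854085
P(Supplier 4 | data) ≈ 0.889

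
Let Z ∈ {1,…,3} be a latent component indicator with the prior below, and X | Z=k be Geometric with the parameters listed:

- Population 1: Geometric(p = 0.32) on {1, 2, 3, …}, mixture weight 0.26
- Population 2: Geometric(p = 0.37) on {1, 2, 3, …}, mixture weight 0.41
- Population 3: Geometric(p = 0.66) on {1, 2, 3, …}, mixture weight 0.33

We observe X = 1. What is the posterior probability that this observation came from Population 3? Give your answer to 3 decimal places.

P(component k | x) = P(Z=k)·f_k(x) / marginal(x), where marginal(x) = Σ_j P(Z=j)·f_j(x).
Component likelihoods at x = 1:
  L_1 = 0.32
  L_2 = 0.37
  L_3 = 0.66
Unnormalised posteriors:
  P(Z=1)·L_1 = 0.26 × 0.32 = 0.0832
  P(Z=2)·L_2 = 0.41 × 0.37 = 0.1517
  P(Z=3)·L_3 = 0.33 × 0.66 = 0.2178
Sum: 0.0832 + 0.1517 + 0.2178 = 0.4527
P(Population 3 | x) ≈ 0.481

0.481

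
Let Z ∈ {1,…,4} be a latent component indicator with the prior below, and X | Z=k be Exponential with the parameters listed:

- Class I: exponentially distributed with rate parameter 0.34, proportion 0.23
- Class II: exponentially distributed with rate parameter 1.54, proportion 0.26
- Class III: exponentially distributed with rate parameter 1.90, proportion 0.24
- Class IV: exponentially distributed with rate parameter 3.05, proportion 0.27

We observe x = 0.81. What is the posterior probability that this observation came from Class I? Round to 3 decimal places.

0.174

The responsibility of component k is π_k f_k(x) divided by Σ_j π_j f_j(x).
Component likelihoods at x = 0.81:
  f_I = 0.258151
  f_II = 0.442366
  f_III = 0.407732
  f_IV = 0.257855
Unnormalised posteriors:
  π_I·f_I = 0.23 × 0.258151 = 0.0593748
  π_II·f_II = 0.26 × 0.442366 = 0.115015
  π_III·f_III = 0.24 × 0.407732 = 0.0978556
  π_IV·f_IV = 0.27 × 0.257855 = 0.0696208
Marginal: 0.0593748 + 0.115015 + 0.0978556 + 0.0696208 = 0.341866
Responsibility of Class I: 0.0593748 / 0.341866 ≈ 0.174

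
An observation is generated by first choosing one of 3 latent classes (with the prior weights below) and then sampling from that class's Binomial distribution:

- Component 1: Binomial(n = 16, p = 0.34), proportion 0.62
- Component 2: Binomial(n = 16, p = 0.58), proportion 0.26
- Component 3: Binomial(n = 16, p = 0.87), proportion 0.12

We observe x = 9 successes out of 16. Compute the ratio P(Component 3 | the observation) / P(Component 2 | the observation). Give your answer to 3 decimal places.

0.005

Posterior odds = (π_i f_i(x)) / (π_j f_j(x)); the normalising sum cancels.
Component likelihoods at x = 9 successes out of 16:
  L_1 = C(16,9)·0.34^9·0.66^7 = 11440·6.0717e-05·0.0545516 = 0.0378917
  L_2 = C(16,9)·0.58^9·0.42^7 = 11440·0.00742766·0.00230539 = 0.195895
  L_3 = C(16,9)·0.87^9·0.13^7 = 11440·0.285544·6.27485e-07 = 0.00204976
0.000245971 / 0.0509327 ≈ 0.005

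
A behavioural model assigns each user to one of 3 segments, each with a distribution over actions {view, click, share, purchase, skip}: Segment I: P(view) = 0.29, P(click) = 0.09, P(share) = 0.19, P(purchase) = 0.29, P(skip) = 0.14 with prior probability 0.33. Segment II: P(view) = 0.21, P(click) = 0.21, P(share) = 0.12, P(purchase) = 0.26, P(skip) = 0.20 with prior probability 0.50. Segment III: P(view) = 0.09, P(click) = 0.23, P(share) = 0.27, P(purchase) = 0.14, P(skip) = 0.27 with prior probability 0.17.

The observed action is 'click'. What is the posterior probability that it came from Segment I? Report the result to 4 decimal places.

0.1709

By Bayes' theorem, P(k | x) = π_k f_k(x) / Σ_j π_j f_j(x).
Evaluate each component's likelihood at the observed value:
  f_I = P(click | comp) = 0.09
  f_II = P(click | comp) = 0.21
  f_III = P(click | comp) = 0.23
Weight by the priors:
  π_I·f_I = 0.33 × 0.09 = 0.0297
  π_II·f_II = 0.50 × 0.21 = 0.105
  π_III·f_III = 0.17 × 0.23 = 0.0391
Normaliser: 0.0297 + 0.105 + 0.0391 = 0.1738
So the posterior for Segment I is 0.0297 / 0.1738 ≈ 0.1709.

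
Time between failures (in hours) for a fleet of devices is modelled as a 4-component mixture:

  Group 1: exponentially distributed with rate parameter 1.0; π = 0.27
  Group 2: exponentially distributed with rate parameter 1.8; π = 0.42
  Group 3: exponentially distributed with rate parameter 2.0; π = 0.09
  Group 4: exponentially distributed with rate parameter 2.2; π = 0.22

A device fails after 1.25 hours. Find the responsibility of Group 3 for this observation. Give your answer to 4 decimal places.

0.0729

The responsibility of component k is π_k f_k(x) divided by Σ_j π_j f_j(x).
Component likelihoods at x = 1.25 hours:
  p_1 = 0.286505
  p_2 = 0.189719
  p_3 = 0.16417
  p_4 = 0.140641
Weight by the priors:
  π_1·p_1 = 0.27 × 0.286505 = 0.0773563
  π_2·p_2 = 0.42 × 0.189719 = 0.0796818
  π_3·p_3 = 0.09 × 0.16417 = 0.0147753
  π_4·p_4 = 0.22 × 0.140641 = 0.0309411
Normaliser: 0.0773563 + 0.0796818 + 0.0147753 + 0.0309411 = 0.202754
So the posterior for Group 3 is 0.0147753 / 0.202754 ≈ 0.0729.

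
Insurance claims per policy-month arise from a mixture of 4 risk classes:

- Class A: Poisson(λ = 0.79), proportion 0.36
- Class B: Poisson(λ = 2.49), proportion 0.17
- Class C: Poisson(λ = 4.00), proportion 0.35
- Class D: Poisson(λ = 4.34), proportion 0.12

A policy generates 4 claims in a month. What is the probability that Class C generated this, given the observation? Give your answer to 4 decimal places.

The responsibility of component k is π_k f_k(x) divided by Σ_j π_j f_j(x).
Poisson probabilities:
  L_A = e^(−0.79)·0.79^4/4! = 0.00736554
  L_B = e^(−2.49)·2.49^4/4! = 0.132798
  L_C = e^(−4.00)·4.00^4/4! = 0.195367
  L_D = e^(−4.34)·4.34^4/4! = 0.192712
Unnormalised posteriors:
  π_A·L_A = 0.36 × 0.00736554 = 0.00265159
  π_B·L_B = 0.17 × 0.132798 = 0.0225757
  π_C·L_C = 0.35 × 0.195367 = 0.0683784
  π_D·L_D = 0.12 × 0.192712 = 0.0231255
Normaliser: 0.00265159 + 0.0225757 + 0.0683784 + 0.0231255 = 0.116731
P(Class C | the observation) ≈ 0.5858

0.5858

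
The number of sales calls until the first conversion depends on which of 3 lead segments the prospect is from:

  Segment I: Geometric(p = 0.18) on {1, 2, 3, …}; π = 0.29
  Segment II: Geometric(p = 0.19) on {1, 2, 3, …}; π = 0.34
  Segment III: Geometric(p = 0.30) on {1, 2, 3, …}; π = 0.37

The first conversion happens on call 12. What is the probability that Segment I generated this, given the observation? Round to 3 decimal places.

P(component k | x) = π_k·f_k(x) / marginal(x), where marginal(x) = Σ_j π_j·f_j(x).
Evaluate each component's likelihood at the observed value:
  f_I = 0.18·(1−0.18)^11 = 0.18·0.112707 = 0.0202873
  f_II = 0.19·(1−0.19)^11 = 0.19·0.0984771 = 0.0187106
  f_III = 0.30·(1−0.30)^11 = 0.30·0.0197733 = 0.00593198
Multiply by the mixture weights:
  π_I·f_I = 0.29 × 0.0202873 = 0.00588333
  π_II·f_II = 0.34 × 0.0187106 = 0.00636162
  π_III·f_III = 0.37 × 0.00593198 = 0.00219483
Normaliser: 0.00588333 + 0.00636162 + 0.00219483 = 0.0144398
So the posterior for Segment I is 0.00588333 / 0.0144398 ≈ 0.407.

0.407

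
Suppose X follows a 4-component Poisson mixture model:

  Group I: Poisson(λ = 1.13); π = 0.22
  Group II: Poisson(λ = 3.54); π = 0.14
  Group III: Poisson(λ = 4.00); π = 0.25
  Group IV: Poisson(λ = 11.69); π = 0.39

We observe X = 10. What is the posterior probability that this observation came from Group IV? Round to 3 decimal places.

0.963

By Bayes' theorem, P(k | x) = P(Z=k) f_k(x) / Σ_j P(Z=j) f_j(x).
Component likelihoods at x = 10:
  f_I = 3.02182e-07
  f_II = 0.00247097
  f_III = 0.00529248
  f_IV = 0.110022
Weight by the priors:
  P(Z=I)·f_I = 0.22 × 3.02182e-07 = 6.648e-08
  P(Z=II)·f_II = 0.14 × 0.00247097 = 0.000345936
  P(Z=III)·f_III = 0.25 × 0.00529248 = 0.00132312
  P(Z=IV)·f_IV = 0.39 × 0.110022 = 0.0429086
Denominator: 6.648e-08 + 0.000345936 + 0.00132312 + 0.0429086 = 0.0445777
So the posterior for Group IV is 0.0429086 / 0.0445777 ≈ 0.963.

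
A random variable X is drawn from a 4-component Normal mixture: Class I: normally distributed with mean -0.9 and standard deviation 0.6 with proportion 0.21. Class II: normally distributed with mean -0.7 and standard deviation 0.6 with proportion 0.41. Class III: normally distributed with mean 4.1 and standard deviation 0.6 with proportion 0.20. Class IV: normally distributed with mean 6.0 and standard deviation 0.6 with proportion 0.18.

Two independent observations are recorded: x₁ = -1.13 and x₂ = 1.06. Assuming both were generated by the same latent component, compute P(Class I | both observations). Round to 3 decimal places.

P(component k | x) = π_k·f_k(x) / marginal(x), where marginal(x) = Σ_j π_j·f_j(x).
Since both observations come from the same component, the likelihood for component k is f_k(x₁)·f_k(x₂).
  p_I = [(1/(0.6·√(2π)))·exp(−(-1.13−-0.9)²/(2·0.6²)) = 0.664904·exp(-0.07347) = 0.617803] × [0.003203] = 0.00197882
  p_II = [(1/(0.6·√(2π)))·exp(−(-1.13−-0.7)²/(2·0.6²)) = 0.664904·exp(-0.25681) = 0.514315] × [0.00900176] = 0.00462974
  p_III = [(1/(0.6·√(2π)))·exp(−(-1.13−4.1)²/(2·0.6²)) = 0.664904·exp(-37.99014) = 2.10791e-17] × [1.77153e-06] = 3.73421e-23
  p_IV = [(1/(0.6·√(2π)))·exp(−(-1.13−6.0)²/(2·0.6²)) = 0.664904·exp(-70.60681) = 1.44083e-31] × [1.26716e-15] = 1.82576e-46
Prior × likelihood for each component:
  π_I·p_I = 0.21 × 0.00197882 = 0.000415553
  π_II·p_II = 0.41 × 0.00462974 = 0.0018982
  π_III·p_III = 0.20 × 3.73421e-23 = 7.46842e-24
  π_IV·p_IV = 0.18 × 1.82576e-46 = 3.28636e-47
Sum: 0.000415553 + 0.0018982 + 7.46842e-24 + 3.28636e-47 = 0.00231375
P(Class I | data) = 0.000415553 / 0.00231375 ≈ 0.180

0.180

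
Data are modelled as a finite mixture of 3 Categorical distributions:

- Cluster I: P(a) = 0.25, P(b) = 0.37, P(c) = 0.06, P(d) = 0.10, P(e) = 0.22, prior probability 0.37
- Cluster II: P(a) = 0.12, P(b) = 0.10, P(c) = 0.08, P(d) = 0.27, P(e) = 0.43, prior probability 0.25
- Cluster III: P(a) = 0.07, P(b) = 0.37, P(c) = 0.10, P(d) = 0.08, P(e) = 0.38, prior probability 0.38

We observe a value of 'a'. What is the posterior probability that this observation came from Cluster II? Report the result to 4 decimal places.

By Bayes' theorem, P(k | x) = P(Z=k) f_k(x) / Σ_j P(Z=j) f_j(x).
Categorical probabilities:
  f_I = 0.25
  f_II = 0.12
  f_III = 0.07
Prior × likelihood for each component:
  P(Z=I)·f_I = 0.37 × 0.25 = 0.0925
  P(Z=II)·f_II = 0.25 × 0.12 = 0.03
  P(Z=III)·f_III = 0.38 × 0.07 = 0.0266
Normaliser: 0.0925 + 0.03 + 0.0266 = 0.1491
So the posterior for Cluster II is 0.03 / 0.1491 ≈ 0.2012.

0.2012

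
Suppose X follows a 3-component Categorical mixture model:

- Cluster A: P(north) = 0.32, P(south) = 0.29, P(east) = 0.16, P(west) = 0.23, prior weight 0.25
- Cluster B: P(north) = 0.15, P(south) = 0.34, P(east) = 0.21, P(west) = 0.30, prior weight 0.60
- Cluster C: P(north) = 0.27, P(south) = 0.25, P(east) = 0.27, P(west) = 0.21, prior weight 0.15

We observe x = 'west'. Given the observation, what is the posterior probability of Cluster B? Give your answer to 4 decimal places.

By Bayes' theorem, P(k | x) = π_k f_k(x) / Σ_j π_j f_j(x).
Component likelihoods at x = 'west':
  p_A = 0.23
  p_B = 0.3
  p_C = 0.21
Prior × likelihood for each component:
  π_A·p_A = 0.25 × 0.23 = 0.0575
  π_B·p_B = 0.60 × 0.3 = 0.18
  π_C·p_C = 0.15 × 0.21 = 0.0315
Denominator: 0.0575 + 0.18 + 0.0315 = 0.269
Responsibility of Cluster B: 0.18 / 0.269 ≈ 0.6691

0.6691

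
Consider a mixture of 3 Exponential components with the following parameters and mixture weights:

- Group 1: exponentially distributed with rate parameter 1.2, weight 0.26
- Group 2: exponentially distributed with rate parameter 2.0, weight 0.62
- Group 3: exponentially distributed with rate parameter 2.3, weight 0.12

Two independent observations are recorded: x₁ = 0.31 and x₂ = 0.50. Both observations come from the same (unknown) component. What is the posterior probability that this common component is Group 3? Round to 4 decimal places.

By Bayes' theorem, P(k | x) = π_k f_k(x) / Σ_j π_j f_j(x).
Since both observations come from the same component, the likelihood for component k is f_k(x₁)·f_k(x₂).
  p_1 = [0.827225] × [0.658574] = 0.544789
  p_2 = [1.07589] × [0.735759] = 0.791595
  p_3 = [1.12739] × [0.728265] = 0.821041
Multiply by the mixture weights:
  π_1·p_1 = 0.26 × 0.544789 = 0.141645
  π_2·p_2 = 0.62 × 0.791595 = 0.490789
  π_3·p_3 = 0.12 × 0.821041 = 0.098525
Sum: 0.141645 + 0.490789 + 0.098525 = 0.730959
Responsibility of Group 3: 0.098525 / 0.730959 ≈ 0.1348

0.1348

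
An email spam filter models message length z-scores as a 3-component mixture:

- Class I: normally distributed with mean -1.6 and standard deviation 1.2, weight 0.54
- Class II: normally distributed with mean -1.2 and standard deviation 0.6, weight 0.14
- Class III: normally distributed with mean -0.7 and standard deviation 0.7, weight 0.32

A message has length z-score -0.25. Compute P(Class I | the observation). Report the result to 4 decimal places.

Apply Bayes' rule: the posterior for each component is proportional to its prior times its likelihood at x.
Evaluate each component's likelihood at the observed value:
  p_I = (1/(1.2·√(2π)))·exp(−(-0.25−-1.6)²/(2·1.2²)) = 0.332452·exp(-0.63281) = 0.176564
  p_II = (1/(0.6·√(2π)))·exp(−(-0.25−-1.2)²/(2·0.6²)) = 0.664904·exp(-1.25347) = 0.189838
  p_III = (1/(0.7·√(2π)))·exp(−(-0.25−-0.7)²/(2·0.7²)) = 0.569918·exp(-0.20663) = 0.463524
Multiply by the mixture weights:
  π_I·p_I = 0.54 × 0.176564 = 0.0953445
  π_II·p_II = 0.14 × 0.189838 = 0.0265773
  π_III·p_III = 0.32 × 0.463524 = 0.148328
Normaliser: 0.0953445 + 0.0265773 + 0.148328 = 0.27025
So the posterior for Class I is 0.0953445 / 0.27025 ≈ 0.3528.

0.3528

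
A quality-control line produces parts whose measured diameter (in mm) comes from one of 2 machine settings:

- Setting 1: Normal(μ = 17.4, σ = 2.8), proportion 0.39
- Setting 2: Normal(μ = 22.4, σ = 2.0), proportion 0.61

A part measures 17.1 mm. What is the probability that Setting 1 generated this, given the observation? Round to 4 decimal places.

Posterior ∝ prior × likelihood, so P(k | x) ∝ π_k f_k(x); normalise over all components.
Evaluate each component's likelihood at the observed value:
  p_1 = (1/(2.8·√(2π)))·exp(−(17.1−17.4)²/(2·2.8²)) = 0.142479·exp(-0.00574) = 0.141664
  p_2 = (1/(2.0·√(2π)))·exp(−(17.1−22.4)²/(2·2.0²)) = 0.199471·exp(-3.51125) = 0.00595612
Multiply by the mixture weights:
  π_1·p_1 = 0.39 × 0.141664 = 0.0552489
  π_2·p_2 = 0.61 × 0.00595612 = 0.00363323
Marginal: 0.0552489 + 0.00363323 = 0.0588822
P(Setting 1 | x) ≈ 0.9383

0.9383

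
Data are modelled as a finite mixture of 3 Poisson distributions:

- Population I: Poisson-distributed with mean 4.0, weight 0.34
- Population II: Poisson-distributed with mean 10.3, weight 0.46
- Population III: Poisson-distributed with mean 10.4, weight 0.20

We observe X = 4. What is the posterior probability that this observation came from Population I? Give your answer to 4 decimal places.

Apply Bayes' rule: the posterior for each component is proportional to its prior times its likelihood at x.
Poisson probabilities:
  L_I = e^(−4.0)·4.0^4/4! = 0.195367
  L_II = e^(−10.3)·10.3^4/4! = 0.0157726
  L_III = e^(−10.4)·10.4^4/4! = 0.014834
Multiply by the mixture weights:
  w_I·L_I = 0.34 × 0.195367 = 0.0664247
  w_II·L_II = 0.46 × 0.0157726 = 0.00725542
  w_III·L_III = 0.20 × 0.014834 = 0.00296681
Sum: 0.0664247 + 0.00725542 + 0.00296681 = 0.0766469
Responsibility of Population I: 0.0664247 / 0.0766469 ≈ 0.8666

0.8666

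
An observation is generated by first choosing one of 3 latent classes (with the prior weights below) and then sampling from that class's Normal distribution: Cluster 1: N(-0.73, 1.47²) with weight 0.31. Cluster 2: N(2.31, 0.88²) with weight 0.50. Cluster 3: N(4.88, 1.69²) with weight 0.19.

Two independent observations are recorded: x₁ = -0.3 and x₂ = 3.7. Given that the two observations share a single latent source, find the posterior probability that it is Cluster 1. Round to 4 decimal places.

0.3472

Posterior ∝ prior × likelihood, so P(k | x) ∝ w_k f_k(x); normalise over all components.
Since both observations come from the same component, the likelihood for component k is f_k(x₁)·f_k(x₂).
  p_1 = [0.260023] × [0.00289402] = 0.000752512
  p_2 = [0.00557528] × [0.130213] = 0.000725971
  p_3 = [0.00215266] × [0.184995] = 0.000398231
Weight by the priors:
  w_1·p_1 = 0.31 × 0.000752512 = 0.000233279
  w_2·p_2 = 0.50 × 0.000725971 = 0.000362985
  w_3·p_3 = 0.19 × 0.000398231 = 7.56639e-05
Normaliser: 0.000233279 + 0.000362985 + 7.56639e-05 = 0.000671928
P(Cluster 1 | x) = 0.000233279 / 0.000671928 ≈ 0.3472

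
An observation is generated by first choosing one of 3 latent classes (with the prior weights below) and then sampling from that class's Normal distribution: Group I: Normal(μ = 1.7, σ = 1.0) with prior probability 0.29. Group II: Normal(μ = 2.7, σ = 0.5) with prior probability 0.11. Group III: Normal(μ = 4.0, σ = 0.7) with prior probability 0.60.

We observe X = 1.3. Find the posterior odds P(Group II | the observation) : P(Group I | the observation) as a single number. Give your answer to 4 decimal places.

Only the two components matter; the odds are (w_i f_i(x)) / (w_j f_j(x)).
Component likelihoods at x = 1.3:
  f_I = 0.36827
  f_II = 0.0158309
  f_III = 0.000335114
0.0017414 / 0.106798 ≈ 0.0163

0.0163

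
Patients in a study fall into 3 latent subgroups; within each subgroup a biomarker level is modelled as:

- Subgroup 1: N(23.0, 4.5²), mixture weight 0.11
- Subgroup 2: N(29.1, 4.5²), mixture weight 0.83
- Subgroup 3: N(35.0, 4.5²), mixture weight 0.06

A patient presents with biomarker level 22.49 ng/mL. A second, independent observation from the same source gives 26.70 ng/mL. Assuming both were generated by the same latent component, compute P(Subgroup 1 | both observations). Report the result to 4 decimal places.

Posterior ∝ prior × likelihood, so P(k | x) ∝ P(Z=k) f_k(x); normalise over all components.
Since both observations come from the same component, the likelihood for component k is f_k(x₁)·f_k(x₂).
  f_1 = [0.0880863] × [0.0632259] = 0.00556934
  f_2 = [0.0301421] × [0.0769009] = 0.00231795
  f_3 = [0.00185993] × [0.0161796] = 3.0093e-05
Prior × likelihood for each component:
  P(Z=1)·f_1 = 0.11 × 0.00556934 = 0.000612627
  P(Z=2)·f_2 = 0.83 × 0.00231795 = 0.0019239
  P(Z=3)·f_3 = 0.06 × 3.0093e-05 = 1.80558e-06
Evidence: 0.000612627 + 0.0019239 + 1.80558e-06 = 0.00253833
P(Subgroup 1 | x₁,x₂) ≈ 0.2414

0.2414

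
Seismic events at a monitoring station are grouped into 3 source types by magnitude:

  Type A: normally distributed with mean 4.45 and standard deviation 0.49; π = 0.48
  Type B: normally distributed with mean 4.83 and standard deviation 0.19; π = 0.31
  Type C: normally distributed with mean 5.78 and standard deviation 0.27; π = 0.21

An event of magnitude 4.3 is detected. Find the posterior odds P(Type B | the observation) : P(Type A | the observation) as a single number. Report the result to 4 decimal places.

0.0357

Only the two components matter; the odds are (π_i f_i(x)) / (π_j f_j(x)).
Normal densities:
  p_A = 0.7769
  p_B = 0.0429041
  p_C = 4.41572e-07
Posterior odds = (π_B·p_B) / (π_A·p_A) = (0.31·0.0429041) / (0.48·0.7769) = 0.0133003 / 0.372912 ≈ 0.0357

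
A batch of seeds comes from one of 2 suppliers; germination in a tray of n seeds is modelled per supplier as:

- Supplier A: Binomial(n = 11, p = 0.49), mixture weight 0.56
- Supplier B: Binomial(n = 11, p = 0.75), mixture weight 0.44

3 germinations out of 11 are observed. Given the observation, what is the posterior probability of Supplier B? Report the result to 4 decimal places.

0.0093

By Bayes' theorem, P(k | x) = w_k f_k(x) / Σ_j w_j f_j(x).
Binomial probabilities:
  L_A = C(11,3)·0.49^3·0.51^8 = 165·0.117649·0.00457679 = 0.0888451
  L_B = C(11,3)·0.75^3·0.25^8 = 165·0.421875·1.52588e-05 = 0.00106215
Weight by the priors:
  w_A·L_A = 0.56 × 0.0888451 = 0.0497533
  w_B·L_B = 0.44 × 0.00106215 = 0.000467348
Normaliser: 0.0497533 + 0.000467348 = 0.0502206
P(Supplier B | the observation) = 0.000467348 / 0.0502206 ≈ 0.0093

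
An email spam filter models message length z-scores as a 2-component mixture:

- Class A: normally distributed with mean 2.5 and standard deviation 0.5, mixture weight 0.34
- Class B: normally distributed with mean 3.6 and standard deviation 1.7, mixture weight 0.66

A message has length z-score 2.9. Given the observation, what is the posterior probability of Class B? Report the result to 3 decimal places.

The responsibility of component k is w_k f_k(x) divided by Σ_j w_j f_j(x).
Component likelihoods at x = 2.9:
  L_A = 0.579383
  L_B = 0.215598
Weight by the priors:
  w_A·L_A = 0.34 × 0.579383 = 0.19699
  w_B·L_B = 0.66 × 0.215598 = 0.142294
Evidence: 0.19699 + 0.142294 = 0.339285
P(Class B | data) ≈ 0.419

0.419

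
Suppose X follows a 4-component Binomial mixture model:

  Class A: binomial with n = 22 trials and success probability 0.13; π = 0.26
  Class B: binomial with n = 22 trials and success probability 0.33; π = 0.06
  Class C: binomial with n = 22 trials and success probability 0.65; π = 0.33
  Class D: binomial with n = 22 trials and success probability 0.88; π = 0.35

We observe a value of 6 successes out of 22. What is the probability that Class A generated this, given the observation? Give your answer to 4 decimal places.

By Bayes' theorem, P(k | x) = π_k f_k(x) / Σ_j π_j f_j(x).
Binomial probabilities:
  p_A = 0.0387956
  p_B = 0.158889
  p_C = 0.000285354
  p_D = 6.40635e-11
Unnormalised posteriors:
  π_A·p_A = 0.26 × 0.0387956 = 0.0100869
  π_B·p_B = 0.06 × 0.158889 = 0.00953337
  π_C·p_C = 0.33 × 0.000285354 = 9.41667e-05
  π_D·p_D = 0.35 × 6.40635e-11 = 2.24222e-11
Sum: 0.0100869 + 0.00953337 + 9.41667e-05 + 2.24222e-11 = 0.0197144
P(Class A | x) = 0.0100869 / 0.0197144 ≈ 0.5116

0.5116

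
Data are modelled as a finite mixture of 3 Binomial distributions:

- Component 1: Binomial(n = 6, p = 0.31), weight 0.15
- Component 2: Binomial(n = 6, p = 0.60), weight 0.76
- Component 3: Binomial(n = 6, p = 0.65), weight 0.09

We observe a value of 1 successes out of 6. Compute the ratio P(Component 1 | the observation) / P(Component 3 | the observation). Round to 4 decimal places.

23.6702

Since P(k|x) ∝ w_k f_k(x), the posterior odds are w_i f_i(x) / (w_j f_j(x)).
Evaluate each component's likelihood at the observed value:
  f_1 = C(6,1)·0.31^1·0.69^5 = 6·0.31·0.156403 = 0.29091
  f_2 = C(6,1)·0.60^1·0.40^5 = 6·0.6·0.01024 = 0.036864
  f_3 = C(6,1)·0.65^1·0.35^5 = 6·0.65·0.00525219 = 0.0204835
Posterior odds = (w_1·f_1) / (w_3·f_3) = (0.15·0.29091) / (0.09·0.0204835) = 0.0436365 / 0.00184352 ≈ 23.6702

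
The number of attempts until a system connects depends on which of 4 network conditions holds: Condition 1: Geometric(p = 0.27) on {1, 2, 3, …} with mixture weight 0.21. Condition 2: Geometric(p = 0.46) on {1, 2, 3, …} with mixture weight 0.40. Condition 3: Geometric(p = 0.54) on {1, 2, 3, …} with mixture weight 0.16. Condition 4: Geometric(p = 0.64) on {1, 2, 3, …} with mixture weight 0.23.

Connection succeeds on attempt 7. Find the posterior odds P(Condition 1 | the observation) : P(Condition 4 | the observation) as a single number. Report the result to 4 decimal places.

26.7792

Only the two components matter; the odds are (π_i f_i(x)) / (π_j f_j(x)).
Geometric probabilities:
  f_1 = 0.0408602
  f_2 = 0.0114057
  f_3 = 0.00511612
  f_4 = 0.00139314
Posterior odds = (π_1·f_1) / (π_4·f_4) = (0.21·0.0408602) / (0.23·0.00139314) = 0.00858065 / 0.000320422 ≈ 26.7792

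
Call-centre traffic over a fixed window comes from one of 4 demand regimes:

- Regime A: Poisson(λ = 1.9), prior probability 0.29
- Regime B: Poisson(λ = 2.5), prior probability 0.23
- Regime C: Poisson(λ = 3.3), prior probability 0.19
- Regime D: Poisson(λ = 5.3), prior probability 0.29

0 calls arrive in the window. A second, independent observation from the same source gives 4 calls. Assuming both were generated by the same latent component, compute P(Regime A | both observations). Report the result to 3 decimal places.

Apply Bayes' rule: the posterior for each component is proportional to its prior times its likelihood at x.
Since both observations come from the same component, the likelihood for component k is f_k(x₁)·f_k(x₂).
  f_A = [0.149569] × [0.0812164] = 0.0121474
  f_B = [0.082085] × [0.133602] = 0.0109667
  f_C = [0.0368832] × [0.182252] = 0.00672204
  f_D = [0.00499159] × [0.164109] = 0.000819164
Unnormalised posteriors:
  w_A·f_A = 0.29 × 0.0121474 = 0.00352275
  w_B·f_B = 0.23 × 0.0109667 = 0.00252234
  w_C·f_C = 0.19 × 0.00672204 = 0.00127719
  w_D·f_D = 0.29 × 0.000819164 = 0.000237557
Denominator: 0.00352275 + 0.00252234 + 0.00127719 + 0.000237557 = 0.00755984
Responsibility of Regime A: 0.00352275 / 0.00755984 ≈ 0.466

0.466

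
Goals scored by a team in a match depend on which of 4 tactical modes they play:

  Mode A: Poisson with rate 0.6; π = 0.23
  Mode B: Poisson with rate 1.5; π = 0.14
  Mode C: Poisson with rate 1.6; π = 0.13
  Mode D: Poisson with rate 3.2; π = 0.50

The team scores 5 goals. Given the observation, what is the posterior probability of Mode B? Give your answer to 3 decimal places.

By Bayes' theorem, P(k | x) = P(Z=k) f_k(x) / Σ_j P(Z=j) f_j(x).
Component likelihoods at x = 5 goals:
  L_A = e^(−0.6)·0.6^5/5! = 0.00035563
  L_B = e^(−1.5)·1.5^5/5! = 0.01412
  L_C = e^(−1.6)·1.6^5/5! = 0.017642
  L_D = e^(−3.2)·3.2^5/5! = 0.113979
Multiply by the mixture weights:
  P(Z=A)·L_A = 0.23 × 0.00035563 = 8.17949e-05
  P(Z=B)·L_B = 0.14 × 0.01412 = 0.00197679
  P(Z=C)·L_C = 0.13 × 0.017642 = 0.00229346
  P(Z=D)·L_D = 0.50 × 0.113979 = 0.0569897
Sum: 8.17949e-05 + 0.00197679 + 0.00229346 + 0.0569897 = 0.0613417
P(Mode B | the observation) = 0.00197679 / 0.0613417 ≈ 0.032

0.032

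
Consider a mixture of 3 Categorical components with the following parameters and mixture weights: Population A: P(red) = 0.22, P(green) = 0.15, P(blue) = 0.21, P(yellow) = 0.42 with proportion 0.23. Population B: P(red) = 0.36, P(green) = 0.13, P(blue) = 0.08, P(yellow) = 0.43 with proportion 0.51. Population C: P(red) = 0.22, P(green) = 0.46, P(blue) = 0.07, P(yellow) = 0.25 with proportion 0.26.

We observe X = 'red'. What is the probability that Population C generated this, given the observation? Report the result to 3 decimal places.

0.196

Posterior ∝ prior × likelihood, so P(k | x) ∝ w_k f_k(x); normalise over all components.
Evaluate each component's likelihood at the observed value:
  p_A = P(red | comp) = 0.22
  p_B = P(red | comp) = 0.36
  p_C = P(red | comp) = 0.22
Multiply by the mixture weights:
  w_A·p_A = 0.23 × 0.22 = 0.0506
  w_B·p_B = 0.51 × 0.36 = 0.1836
  w_C·p_C = 0.26 × 0.22 = 0.0572
Marginal: 0.0506 + 0.1836 + 0.0572 = 0.2914
P(Population C | the observation) = 0.0572 / 0.2914 ≈ 0.196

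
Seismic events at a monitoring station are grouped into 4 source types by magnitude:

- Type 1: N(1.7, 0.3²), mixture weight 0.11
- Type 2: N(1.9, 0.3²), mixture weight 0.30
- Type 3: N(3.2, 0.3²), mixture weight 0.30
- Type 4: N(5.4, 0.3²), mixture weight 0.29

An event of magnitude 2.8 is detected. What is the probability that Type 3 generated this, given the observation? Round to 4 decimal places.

0.9727

Posterior ∝ prior × likelihood, so P(k | x) ∝ P(Z=k) f_k(x); normalise over all components.
Component likelihoods at x = 2.8:
  f_1 = (1/(0.3·√(2π)))·exp(−(2.8−1.7)²/(2·0.3²)) = 1.329808·exp(-6.72222) = 0.0016009
  f_2 = (1/(0.3·√(2π)))·exp(−(2.8−1.9)²/(2·0.3²)) = 1.329808·exp(-4.50000) = 0.0147728
  f_3 = (1/(0.3·√(2π)))·exp(−(2.8−3.2)²/(2·0.3²)) = 1.329808·exp(-0.88889) = 0.5467
  f_4 = (1/(0.3·√(2π)))·exp(−(2.8−5.4)²/(2·0.3²)) = 1.329808·exp(-37.55556) = 6.51056e-17
Prior × likelihood for each component:
  P(Z=1)·f_1 = 0.11 × 0.0016009 = 0.000176099
  P(Z=2)·f_2 = 0.30 × 0.0147728 = 0.00443185
  P(Z=3)·f_3 = 0.30 × 0.5467 = 0.16401
  P(Z=4)·f_4 = 0.29 × 6.51056e-17 = 1.88806e-17
Denominator: 0.000176099 + 0.00443185 + 0.16401 + 1.88806e-17 = 0.168618
So the posterior for Type 3 is 0.16401 / 0.168618 ≈ 0.9727.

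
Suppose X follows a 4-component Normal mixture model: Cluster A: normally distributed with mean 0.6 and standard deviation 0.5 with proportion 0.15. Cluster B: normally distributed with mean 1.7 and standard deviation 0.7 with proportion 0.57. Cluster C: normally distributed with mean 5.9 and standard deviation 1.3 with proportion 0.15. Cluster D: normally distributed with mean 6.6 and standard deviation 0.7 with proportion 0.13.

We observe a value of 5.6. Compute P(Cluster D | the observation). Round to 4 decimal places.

Posterior ∝ prior × likelihood, so P(k | x) ∝ π_k f_k(x); normalise over all components.
Normal densities:
  L_A = 1.53892e-22
  L_B = 1.03606e-07
  L_C = 0.298815
  L_D = 0.205426
Weight by the priors:
  π_A·L_A = 0.15 × 1.53892e-22 = 2.30838e-23
  π_B·L_B = 0.57 × 1.03606e-07 = 5.90554e-08
  π_C·L_C = 0.15 × 0.298815 = 0.0448223
  π_D·L_D = 0.13 × 0.205426 = 0.0267053
Marginal: 2.30838e-23 + 5.90554e-08 + 0.0448223 + 0.0267053 = 0.0715277
P(Cluster D | data) = 0.0267053 / 0.0715277 ≈ 0.3734

0.3734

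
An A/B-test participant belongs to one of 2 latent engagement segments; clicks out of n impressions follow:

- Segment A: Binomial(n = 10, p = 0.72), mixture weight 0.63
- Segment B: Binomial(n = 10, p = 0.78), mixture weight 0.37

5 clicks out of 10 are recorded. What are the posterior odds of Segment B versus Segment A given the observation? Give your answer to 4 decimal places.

0.2624

The posterior odds equal the prior odds times the likelihood ratio: (P(Z=i)/P(Z=j))·(f_i(x)/f_j(x)).
Component likelihoods at x = 5 clicks out of 10:
  f_A = C(10,5)·0.72^5·0.28^5 = 252·0.193492·0.00172104 = 0.0839176
  f_B = C(10,5)·0.78^5·0.22^5 = 252·0.288717·0.000515363 = 0.0374962
Odds = (0.37/0.63) × (0.0374962/0.0839176) = 0.587302 × 0.446821 ≈ 0.2624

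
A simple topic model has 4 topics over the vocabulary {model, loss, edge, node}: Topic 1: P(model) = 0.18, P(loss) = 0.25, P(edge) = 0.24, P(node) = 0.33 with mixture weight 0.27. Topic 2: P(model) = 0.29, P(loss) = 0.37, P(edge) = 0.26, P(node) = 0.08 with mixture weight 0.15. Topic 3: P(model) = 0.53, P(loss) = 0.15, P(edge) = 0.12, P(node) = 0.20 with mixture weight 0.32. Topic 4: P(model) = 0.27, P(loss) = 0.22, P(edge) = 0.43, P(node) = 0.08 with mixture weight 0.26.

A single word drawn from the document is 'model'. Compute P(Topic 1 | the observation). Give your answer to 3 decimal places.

By Bayes' theorem, P(k | x) = w_k f_k(x) / Σ_j w_j f_j(x).
Evaluate each component's likelihood at the observed value:
  L_1 = P(model | comp) = 0.18
  L_2 = P(model | comp) = 0.29
  L_3 = P(model | comp) = 0.53
  L_4 = P(model | comp) = 0.27
Prior × likelihood for each component:
  w_1·L_1 = 0.27 × 0.18 = 0.0486
  w_2·L_2 = 0.15 × 0.29 = 0.0435
  w_3·L_3 = 0.32 × 0.53 = 0.1696
  w_4·L_4 = 0.26 × 0.27 = 0.0702
Evidence: 0.0486 + 0.0435 + 0.1696 + 0.0702 = 0.3319
P(Topic 1 | the observation) = 0.0486 / 0.3319 ≈ 0.146

0.146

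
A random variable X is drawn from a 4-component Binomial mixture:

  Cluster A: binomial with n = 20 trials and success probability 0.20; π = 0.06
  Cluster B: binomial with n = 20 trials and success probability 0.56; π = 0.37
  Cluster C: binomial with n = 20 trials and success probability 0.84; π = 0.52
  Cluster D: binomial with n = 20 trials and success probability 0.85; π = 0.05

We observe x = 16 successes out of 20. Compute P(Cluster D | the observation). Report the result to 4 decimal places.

0.0779

By Bayes' theorem, P(k | x) = w_k f_k(x) / Σ_j w_j f_j(x).
Component likelihoods at x = 16 successes out of 20:
  p_A = 1.30057e-08
  p_B = 0.0169869
  p_C = 0.195093
  p_D = 0.182122
Multiply by the mixture weights:
  w_A·p_A = 0.06 × 1.30057e-08 = 7.80342e-10
  w_B·p_B = 0.37 × 0.0169869 = 0.00628514
  w_C·p_C = 0.52 × 0.195093 = 0.101449
  w_D·p_D = 0.05 × 0.182122 = 0.00910608
Normaliser: 7.80342e-10 + 0.00628514 + 0.101449 + 0.00910608 = 0.11684
So the posterior for Cluster D is 0.00910608 / 0.11684 ≈ 0.0779.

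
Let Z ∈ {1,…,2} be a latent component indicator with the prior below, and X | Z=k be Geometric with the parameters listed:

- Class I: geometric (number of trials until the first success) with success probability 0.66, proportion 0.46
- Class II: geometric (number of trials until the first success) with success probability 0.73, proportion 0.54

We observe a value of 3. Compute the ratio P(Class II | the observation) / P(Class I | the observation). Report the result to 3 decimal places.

0.819

The posterior odds equal the prior odds times the likelihood ratio: (π_i/π_j)·(f_i(x)/f_j(x)).
Geometric probabilities:
  p_I = 0.66·(1−0.66)^2 = 0.66·0.1156 = 0.076296
  p_II = 0.73·(1−0.73)^2 = 0.73·0.0729 = 0.053217
Odds = (0.54/0.46) × (0.053217/0.076296) = 1.17391 × 0.697507 ≈ 0.819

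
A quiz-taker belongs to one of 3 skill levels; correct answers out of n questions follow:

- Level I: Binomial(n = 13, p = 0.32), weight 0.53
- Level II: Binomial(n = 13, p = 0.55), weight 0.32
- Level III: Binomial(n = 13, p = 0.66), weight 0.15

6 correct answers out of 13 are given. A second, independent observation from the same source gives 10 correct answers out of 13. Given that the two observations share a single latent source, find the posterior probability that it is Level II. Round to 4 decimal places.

The responsibility of component k is π_k f_k(x) divided by Σ_j π_j f_j(x).
Since both observations come from the same component, the likelihood for component k is f_k(x₁)·f_k(x₂).
  p_I = [0.123874] × [0.00101249] = 0.000125422
  p_II = [0.177493] × [0.0660132] = 0.0117169
  p_III = [0.0744961] × [0.176296] = 0.0131333
Prior × likelihood for each component:
  π_I·p_I = 0.53 × 0.000125422 = 6.64734e-05
  π_II·p_II = 0.32 × 0.0117169 = 0.0037494
  π_III·p_III = 0.15 × 0.0131333 = 0.00197
Normaliser: 6.64734e-05 + 0.0037494 + 0.00197 = 0.00578587
P(Level II | x) = 0.0037494 / 0.00578587 ≈ 0.6480

0.6480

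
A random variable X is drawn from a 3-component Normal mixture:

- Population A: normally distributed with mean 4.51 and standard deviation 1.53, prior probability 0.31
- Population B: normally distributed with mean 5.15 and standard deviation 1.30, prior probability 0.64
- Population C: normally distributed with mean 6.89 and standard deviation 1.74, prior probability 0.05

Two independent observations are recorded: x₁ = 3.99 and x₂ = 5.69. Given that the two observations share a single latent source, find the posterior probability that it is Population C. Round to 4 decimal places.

Apply Bayes' rule: the posterior for each component is proportional to its prior times its likelihood at x.
Since both observations come from the same component, the likelihood for component k is f_k(x₁)·f_k(x₂).
  p_A = [0.246114] × [0.193667] = 0.0476642
  p_B = [0.206097] × [0.281513] = 0.058019
  p_C = [0.0571708] × [0.180751] = 0.0103337
Multiply by the mixture weights:
  π_A·p_A = 0.31 × 0.0476642 = 0.0147759
  π_B·p_B = 0.64 × 0.058019 = 0.0371322
  π_C·p_C = 0.05 × 0.0103337 = 0.000516683
Sum: 0.0147759 + 0.0371322 + 0.000516683 = 0.0524248
So the posterior for Population C is 0.000516683 / 0.0524248 ≈ 0.0099.

0.0099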